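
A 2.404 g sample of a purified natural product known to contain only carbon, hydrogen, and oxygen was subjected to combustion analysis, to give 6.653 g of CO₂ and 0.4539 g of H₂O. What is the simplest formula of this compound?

C9H3O2

mol C = 6.653 g CO₂ ÷ 44.009 g/mol = 0.15117 mol
mol H = 2 × 0.4539 g H₂O ÷ 18.015 g/mol = 0.050391 mol
mass O = 2.404 − (1.8157 + 0.050794) = 0.53746 g → mol O = 0.53746 ÷ 15.999 = 0.033593 mol
Divide by the smallest (0.033593 mol): C 4.500, H 1.500, O 1.000
Multiplying each by 2 gives whole numbers: C 9.00, H 3.00, O 2.00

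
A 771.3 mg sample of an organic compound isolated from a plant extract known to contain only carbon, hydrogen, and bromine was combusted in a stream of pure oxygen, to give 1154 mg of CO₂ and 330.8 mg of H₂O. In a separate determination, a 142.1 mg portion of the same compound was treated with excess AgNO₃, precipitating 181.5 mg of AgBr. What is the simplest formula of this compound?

C5H7Br

mol C = 1.154 g CO₂ ÷ 44.009 g/mol = 0.026222 mol
mol H = 2 × 0.3308 g H₂O ÷ 18.015 g/mol = 0.036725 mol
From the AgBr data: mol Br per gram of compound = (0.1815 ÷ 187.772) ÷ 0.1421 = 0.0068022 mol/g, so in the 0.7713 g combustion sample mol Br = 0.0052466 mol
Divide by the smallest (0.0052466 mol): C 4.998, H 7.000, Br 1.000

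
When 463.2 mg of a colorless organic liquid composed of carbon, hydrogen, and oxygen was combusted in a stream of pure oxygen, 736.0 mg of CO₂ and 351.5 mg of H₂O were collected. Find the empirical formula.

mol C = 0.7360 g CO₂ ÷ 44.009 g/mol = 0.016724 mol
mol H = 2 × 0.3515 g H₂O ÷ 18.015 g/mol = 0.039023 mol
mass O = 0.4632 − (0.20087 + 0.039335) = 0.22299 g → mol O = 0.22299 ÷ 15.999 = 0.013938 mol
Divide by the smallest (0.013938 mol): C 1.200, H 2.800, O 1.000
Multiplying each by 5 gives whole numbers: C 6.00, H 14.00, O 5.00

C6H14O5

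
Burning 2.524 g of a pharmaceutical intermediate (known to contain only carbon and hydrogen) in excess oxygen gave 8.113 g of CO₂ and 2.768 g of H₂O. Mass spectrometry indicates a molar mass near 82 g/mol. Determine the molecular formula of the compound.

mol C = 8.113 g CO₂ ÷ 44.009 g/mol = 0.18435 mol
mol H = 2 × 2.768 g H₂O ÷ 18.015 g/mol = 0.30730 mol
Divide by the smallest (0.18435 mol): C 1.000, H 1.667
Multiplying each by 3 gives whole numbers: C 3.00, H 5.00
Empirical formula: C3H5
Empirical-formula mass = 41.07 g/mol; 82 ÷ 41.07 ≈ 2, so the molecular formula is C6H10.

C6H10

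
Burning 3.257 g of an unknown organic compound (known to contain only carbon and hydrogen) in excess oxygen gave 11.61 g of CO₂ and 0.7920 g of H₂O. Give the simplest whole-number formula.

mol C = 11.61 g CO₂ ÷ 44.009 g/mol = 0.26381 mol
mol H = 2 × 0.7920 g H₂O ÷ 18.015 g/mol = 0.087927 mol
Divide by the smallest (0.087927 mol): C 3.000, H 1.000

C3H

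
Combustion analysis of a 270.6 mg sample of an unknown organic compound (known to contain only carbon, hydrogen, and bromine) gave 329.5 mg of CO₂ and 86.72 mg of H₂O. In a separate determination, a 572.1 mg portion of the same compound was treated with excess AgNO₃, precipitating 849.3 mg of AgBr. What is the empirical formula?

C7H9Br2

mol C = 0.3295 g CO₂ ÷ 44.009 g/mol = 0.0074871 mol
mol H = 2 × 0.08672 g H₂O ÷ 18.015 g/mol = 0.0096275 mol
From the AgBr data: mol Br per gram of compound = (0.8493 ÷ 187.772) ÷ 0.5721 = 0.0079060 mol/g, so in the 0.2706 g combustion sample mol Br = 0.0021394 mol
Divide by the smallest (0.0021394 mol): C 3.500, H 4.500, Br 1.000
Multiplying each by 2 gives whole numbers: C 7.00, H 9.00, Br 2.00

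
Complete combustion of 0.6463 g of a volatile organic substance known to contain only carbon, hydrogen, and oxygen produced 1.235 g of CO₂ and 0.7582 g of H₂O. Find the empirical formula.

C2H6O

mol C = 1.235 g CO₂ ÷ 44.009 g/mol = 0.028062 mol
mol H = 2 × 0.7582 g H₂O ÷ 18.015 g/mol = 0.084174 mol
mass O = 0.6463 − (0.33706 + 0.084848) = 0.22439 g → mol O = 0.22439 ÷ 15.999 = 0.014026 mol
Divide by the smallest (0.014026 mol): C 2.001, H 6.002, O 1.000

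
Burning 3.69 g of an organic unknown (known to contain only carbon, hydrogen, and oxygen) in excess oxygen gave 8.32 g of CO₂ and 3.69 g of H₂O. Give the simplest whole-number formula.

C6H13O2

mol C = 8.32 g CO₂ ÷ 44.009 g/mol = 0.1891 mol
mol H = 2 × 3.69 g H₂O ÷ 18.015 g/mol = 0.4097 mol
mass O = 3.69 − (2.271 + 0.4129) = 1.006 g → mol O = 1.006 ÷ 15.999 = 0.06290 mol
Divide by the smallest (0.06290 mol): C 3.006, H 6.513, O 1.000
Multiplying each by 2 gives whole numbers: C 6.01, H 13.03, O 2.00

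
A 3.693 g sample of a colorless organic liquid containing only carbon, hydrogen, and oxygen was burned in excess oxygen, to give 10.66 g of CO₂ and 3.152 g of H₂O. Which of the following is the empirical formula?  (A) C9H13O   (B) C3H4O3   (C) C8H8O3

(A) C9H13O

mol C = 10.66 g CO₂ ÷ 44.009 g/mol = 0.24222 mol
mol H = 2 × 3.152 g H₂O ÷ 18.015 g/mol = 0.34993 mol
mass O = 3.693 − (2.9093 + 0.35273) = 0.43093 g → mol O = 0.43093 ÷ 15.999 = 0.026935 mol
Divide by the smallest (0.026935 mol): C 8.993, H 12.992, O 1.000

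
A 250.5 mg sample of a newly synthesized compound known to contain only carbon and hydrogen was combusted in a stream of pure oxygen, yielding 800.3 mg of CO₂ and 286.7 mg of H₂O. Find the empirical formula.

C4H7

mol C = 0.8003 g CO₂ ÷ 44.009 g/mol = 0.018185 mol
mol H = 2 × 0.2867 g H₂O ÷ 18.015 g/mol = 0.031829 mol
Divide by the smallest (0.018185 mol): C 1.000, H 1.750
Multiplying each by 4 gives whole numbers: C 4.00, H 7.00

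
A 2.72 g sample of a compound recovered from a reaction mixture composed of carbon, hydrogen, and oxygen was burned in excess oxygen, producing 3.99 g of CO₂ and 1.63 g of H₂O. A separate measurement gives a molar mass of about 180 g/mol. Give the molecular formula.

C6H12O6

mol C = 3.99 g CO₂ ÷ 44.009 g/mol = 0.09066 mol
mol H = 2 × 1.63 g H₂O ÷ 18.015 g/mol = 0.1810 mol
mass O = 2.72 − (1.089 + 0.1824) = 1.449 g → mol O = 1.449 ÷ 15.999 = 0.09055 mol
Divide by the smallest (0.09055 mol): C 1.001, H 1.999, O 1.000
Empirical formula: CH2O
Empirical-formula mass = 30.03 g/mol; 180 ÷ 30.03 ≈ 6, so the molecular formula is C6H12O6.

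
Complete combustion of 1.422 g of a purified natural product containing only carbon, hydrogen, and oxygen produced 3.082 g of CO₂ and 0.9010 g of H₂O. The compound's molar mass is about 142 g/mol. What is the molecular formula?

C7H10O3

mol C = 3.082 g CO₂ ÷ 44.009 g/mol = 0.070031 mol
mol H = 2 × 0.9010 g H₂O ÷ 18.015 g/mol = 0.10003 mol
mass O = 1.422 − (0.84114 + 0.10083) = 0.48003 g → mol O = 0.48003 ÷ 15.999 = 0.030004 mol
Divide by the smallest (0.030004 mol): C 2.334, H 3.334, O 1.000
Multiplying each by 3 gives whole numbers: C 7.00, H 10.00, O 3.00
Empirical formula: C7H10O3
Empirical-formula mass = 142.15 g/mol; 142 ÷ 142.15 ≈ 1, so the molecular formula is C7H10O3.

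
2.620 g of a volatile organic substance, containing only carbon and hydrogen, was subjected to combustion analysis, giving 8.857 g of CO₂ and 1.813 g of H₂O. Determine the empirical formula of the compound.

mol C = 8.857 g CO₂ ÷ 44.009 g/mol = 0.20125 mol
mol H = 2 × 1.813 g H₂O ÷ 18.015 g/mol = 0.20128 mol
Divide by the smallest (0.20125 mol): C 1.000, H 1.000

CH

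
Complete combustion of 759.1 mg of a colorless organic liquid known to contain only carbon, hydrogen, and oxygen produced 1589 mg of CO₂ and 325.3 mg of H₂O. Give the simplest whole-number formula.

C2H2O

mol C = 1.589 g CO₂ ÷ 44.009 g/mol = 0.036106 mol
mol H = 2 × 0.3253 g H₂O ÷ 18.015 g/mol = 0.036114 mol
mass O = 0.7591 − (0.43367 + 0.036403) = 0.28902 g → mol O = 0.28902 ÷ 15.999 = 0.018065 mol
Divide by the smallest (0.018065 mol): C 1.999, H 1.999, O 1.000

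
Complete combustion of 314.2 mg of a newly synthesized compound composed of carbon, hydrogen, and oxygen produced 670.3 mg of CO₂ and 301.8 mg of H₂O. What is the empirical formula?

C5H11O2

mol C = 0.6703 g CO₂ ÷ 44.009 g/mol = 0.015231 mol
mol H = 2 × 0.3018 g H₂O ÷ 18.015 g/mol = 0.033505 mol
mass O = 0.3142 − (0.18294 + 0.033773) = 0.097487 g → mol O = 0.097487 ÷ 15.999 = 0.0060933 mol
Divide by the smallest (0.0060933 mol): C 2.500, H 5.499, O 1.000
Multiplying each by 2 gives whole numbers: C 5.00, H 11.00, O 2.00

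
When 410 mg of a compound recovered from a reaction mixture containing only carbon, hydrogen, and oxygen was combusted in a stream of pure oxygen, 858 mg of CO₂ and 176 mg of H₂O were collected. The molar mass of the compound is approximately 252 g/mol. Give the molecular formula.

C12H12O6

mol C = 0.858 g CO₂ ÷ 44.009 g/mol = 0.01950 mol
mol H = 2 × 0.176 g H₂O ÷ 18.015 g/mol = 0.01954 mol
mass O = 0.410 − (0.2342 + 0.01970) = 0.1561 g → mol O = 0.1561 ÷ 15.999 = 0.009759 mol
Divide by the smallest (0.009759 mol): C 1.998, H 2.002, O 1.000
Empirical formula: C2H2O
Empirical-formula mass = 42.04 g/mol; 252 ÷ 42.04 ≈ 6, so the molecular formula is C12H12O6.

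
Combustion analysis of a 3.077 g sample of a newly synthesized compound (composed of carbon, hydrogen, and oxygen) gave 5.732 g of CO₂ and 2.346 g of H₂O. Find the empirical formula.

mol C = 5.732 g CO₂ ÷ 44.009 g/mol = 0.13025 mol
mol H = 2 × 2.346 g H₂O ÷ 18.015 g/mol = 0.26045 mol
mass O = 3.077 − (1.5644 + 0.26253) = 1.2501 g → mol O = 1.2501 ÷ 15.999 = 0.078135 mol
Divide by the smallest (0.078135 mol): C 1.667, H 3.333, O 1.000
Multiplying each by 3 gives whole numbers: C 5.00, H 10.00, O 3.00

C5H10O3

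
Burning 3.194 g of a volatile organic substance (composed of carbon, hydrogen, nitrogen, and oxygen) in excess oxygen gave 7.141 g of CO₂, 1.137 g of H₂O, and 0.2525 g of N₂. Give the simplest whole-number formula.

C9H7NO3

mol C = 7.141 g CO₂ ÷ 44.009 g/mol = 0.16226 mol
mol H = 2 × 1.137 g H₂O ÷ 18.015 g/mol = 0.12623 mol
mol N = 2 × 0.2525 g N₂ ÷ 28.014 g/mol = 0.018027 mol
mass O = 3.194 − (1.9489 + 0.12724 + 0.25250) = 0.86533 g → mol O = 0.86533 ÷ 15.999 = 0.054087 mol
Divide by the smallest (0.018027 mol): C 9.001, H 7.002, N 1.000, O 3.000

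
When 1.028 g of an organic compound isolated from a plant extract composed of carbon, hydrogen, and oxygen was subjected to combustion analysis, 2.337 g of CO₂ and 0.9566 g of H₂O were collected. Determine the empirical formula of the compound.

mol C = 2.337 g CO₂ ÷ 44.009 g/mol = 0.053103 mol
mol H = 2 × 0.9566 g H₂O ÷ 18.015 g/mol = 0.10620 mol
mass O = 1.028 − (0.63782 + 0.10705) = 0.28313 g → mol O = 0.28313 ÷ 15.999 = 0.017697 mol
Divide by the smallest (0.017697 mol): C 3.001, H 6.001, O 1.000

C3H6O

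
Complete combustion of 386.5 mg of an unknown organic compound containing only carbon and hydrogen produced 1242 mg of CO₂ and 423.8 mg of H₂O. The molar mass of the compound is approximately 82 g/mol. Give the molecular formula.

mol C = 1.242 g CO₂ ÷ 44.009 g/mol = 0.028222 mol
mol H = 2 × 0.4238 g H₂O ÷ 18.015 g/mol = 0.047050 mol
Divide by the smallest (0.028222 mol): C 1.000, H 1.667
Multiplying each by 3 gives whole numbers: C 3.00, H 5.00
Empirical formula: C3H5
Empirical-formula mass = 41.07 g/mol; 82 ÷ 41.07 ≈ 2, so the molecular formula is C6H10.

C6H10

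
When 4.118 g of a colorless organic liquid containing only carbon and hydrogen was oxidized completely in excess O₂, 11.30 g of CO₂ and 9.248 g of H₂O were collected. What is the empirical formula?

mol C = 11.30 g CO₂ ÷ 44.009 g/mol = 0.25677 mol
mol H = 2 × 9.248 g H₂O ÷ 18.015 g/mol = 1.0267 mol
Divide by the smallest (0.25677 mol): C 1.000, H 3.999

CH4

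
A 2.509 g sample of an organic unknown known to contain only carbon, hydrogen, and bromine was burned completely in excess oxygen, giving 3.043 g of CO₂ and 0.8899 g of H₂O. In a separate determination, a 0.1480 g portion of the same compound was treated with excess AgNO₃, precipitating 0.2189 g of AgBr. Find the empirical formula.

C7H10Br2

mol C = 3.043 g CO₂ ÷ 44.009 g/mol = 0.069145 mol
mol H = 2 × 0.8899 g H₂O ÷ 18.015 g/mol = 0.098795 mol
From the AgBr data: mol Br per gram of compound = (0.2189 ÷ 187.772) ÷ 0.1480 = 0.0078769 mol/g, so in the 2.509 g combustion sample mol Br = 0.019763 mol
Divide by the smallest (0.019763 mol): C 3.499, H 4.999, Br 1.000
Multiplying each by 2 gives whole numbers: C 7.00, H 10.00, Br 2.00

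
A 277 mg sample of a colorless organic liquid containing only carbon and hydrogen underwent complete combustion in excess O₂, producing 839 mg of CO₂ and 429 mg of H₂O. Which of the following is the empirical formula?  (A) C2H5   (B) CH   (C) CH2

(A) C2H5

mol C = 0.839 g CO₂ ÷ 44.009 g/mol = 0.01906 mol
mol H = 2 × 0.429 g H₂O ÷ 18.015 g/mol = 0.04763 mol
Divide by the smallest (0.01906 mol): C 1.000, H 2.498
Multiplying each by 2 gives whole numbers: C 2.00, H 5.00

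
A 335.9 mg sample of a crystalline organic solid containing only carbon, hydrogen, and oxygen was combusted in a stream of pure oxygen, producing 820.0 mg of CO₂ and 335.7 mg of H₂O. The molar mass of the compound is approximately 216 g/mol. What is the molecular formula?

C12H24O3

mol C = 0.8200 g CO₂ ÷ 44.009 g/mol = 0.018633 mol
mol H = 2 × 0.3357 g H₂O ÷ 18.015 g/mol = 0.037269 mol
mass O = 0.3359 − (0.22380 + 0.037567) = 0.074537 g → mol O = 0.074537 ÷ 15.999 = 0.0046589 mol
Divide by the smallest (0.0046589 mol): C 3.999, H 8.000, O 1.000
Empirical formula: C4H8O
Empirical-formula mass = 72.11 g/mol; 216 ÷ 72.11 ≈ 3, so the molecular formula is C12H24O3.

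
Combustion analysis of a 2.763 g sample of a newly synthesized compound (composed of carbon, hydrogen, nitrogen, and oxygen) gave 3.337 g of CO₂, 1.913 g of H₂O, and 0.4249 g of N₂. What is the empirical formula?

mol C = 3.337 g CO₂ ÷ 44.009 g/mol = 0.075825 mol
mol H = 2 × 1.913 g H₂O ÷ 18.015 g/mol = 0.21238 mol
mol N = 2 × 0.4249 g N₂ ÷ 28.014 g/mol = 0.030335 mol
mass O = 2.763 − (0.91074 + 0.21408 + 0.42490) = 1.2133 g → mol O = 1.2133 ÷ 15.999 = 0.075835 mol
Divide by the smallest (0.030335 mol): C 2.500, H 7.001, N 1.000, O 2.500
Multiplying each by 2 gives whole numbers: C 5.00, H 14.00, N 2.00, O 5.00

C5H14N2O5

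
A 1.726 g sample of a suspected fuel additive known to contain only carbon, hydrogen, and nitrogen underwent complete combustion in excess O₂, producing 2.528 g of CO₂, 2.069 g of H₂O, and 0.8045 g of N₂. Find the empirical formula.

CH4N

mol C = 2.528 g CO₂ ÷ 44.009 g/mol = 0.057443 mol
mol H = 2 × 2.069 g H₂O ÷ 18.015 g/mol = 0.22970 mol
mol N = 2 × 0.8045 g N₂ ÷ 28.014 g/mol = 0.057436 mol
Divide by the smallest (0.057436 mol): C 1.000, H 3.999, N 1.000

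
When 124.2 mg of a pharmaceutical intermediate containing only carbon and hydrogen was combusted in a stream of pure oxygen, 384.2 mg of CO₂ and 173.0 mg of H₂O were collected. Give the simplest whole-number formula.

mol C = 0.3842 g CO₂ ÷ 44.009 g/mol = 0.0087300 mol
mol H = 2 × 0.1730 g H₂O ÷ 18.015 g/mol = 0.019206 mol
Divide by the smallest (0.0087300 mol): C 1.000, H 2.200
Multiplying each by 5 gives whole numbers: C 5.00, H 11.00

C5H11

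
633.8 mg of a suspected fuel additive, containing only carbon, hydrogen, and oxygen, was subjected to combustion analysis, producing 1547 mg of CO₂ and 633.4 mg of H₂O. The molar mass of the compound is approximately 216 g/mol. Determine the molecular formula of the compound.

mol C = 1.547 g CO₂ ÷ 44.009 g/mol = 0.035152 mol
mol H = 2 × 0.6334 g H₂O ÷ 18.015 g/mol = 0.070319 mol
mass O = 0.6338 − (0.42221 + 0.070882) = 0.14071 g → mol O = 0.14071 ÷ 15.999 = 0.0087948 mol
Divide by the smallest (0.0087948 mol): C 3.997, H 7.995, O 1.000
Empirical formula: C4H8O
Empirical-formula mass = 72.11 g/mol; 216 ÷ 72.11 ≈ 3, so the molecular formula is C12H24O3.

C12H24O3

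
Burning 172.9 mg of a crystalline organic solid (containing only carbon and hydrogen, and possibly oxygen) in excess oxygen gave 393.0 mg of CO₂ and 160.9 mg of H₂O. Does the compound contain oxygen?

mol C = 0.3930 g CO₂ ÷ 44.009 g/mol = 0.0089300 mol
mol H = 2 × 0.1609 g H₂O ÷ 18.015 g/mol = 0.017863 mol
C and H account for only 0.12526 g of the 0.1729 g sample; the remaining 0.047636 g must be oxygen.

yes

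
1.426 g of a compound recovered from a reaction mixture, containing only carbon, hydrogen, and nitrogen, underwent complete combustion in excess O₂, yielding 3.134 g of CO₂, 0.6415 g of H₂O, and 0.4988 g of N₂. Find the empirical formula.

C2H2N

mol C = 3.134 g CO₂ ÷ 44.009 g/mol = 0.071213 mol
mol H = 2 × 0.6415 g H₂O ÷ 18.015 g/mol = 0.071218 mol
mol N = 2 × 0.4988 g N₂ ÷ 28.014 g/mol = 0.035611 mol
Divide by the smallest (0.035611 mol): C 2.000, H 2.000, N 1.000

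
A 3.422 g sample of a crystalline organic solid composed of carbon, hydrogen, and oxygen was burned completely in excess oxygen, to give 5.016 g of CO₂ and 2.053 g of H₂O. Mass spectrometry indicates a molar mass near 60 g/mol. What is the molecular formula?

C2H4O2

mol C = 5.016 g CO₂ ÷ 44.009 g/mol = 0.11398 mol
mol H = 2 × 2.053 g H₂O ÷ 18.015 g/mol = 0.22792 mol
mass O = 3.422 − (1.3690 + 0.22974) = 1.8233 g → mol O = 1.8233 ÷ 15.999 = 0.11396 mol
Divide by the smallest (0.11396 mol): C 1.000, H 2.000, O 1.000
Empirical formula: CH2O
Empirical-formula mass = 30.03 g/mol; 60 ÷ 30.03 ≈ 2, so the molecular formula is C2H4O2.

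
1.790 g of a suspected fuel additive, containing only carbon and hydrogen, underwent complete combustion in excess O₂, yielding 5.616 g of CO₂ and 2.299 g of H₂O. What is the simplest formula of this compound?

CH2

mol C = 5.616 g CO₂ ÷ 44.009 g/mol = 0.12761 mol
mol H = 2 × 2.299 g H₂O ÷ 18.015 g/mol = 0.25523 mol
Divide by the smallest (0.12761 mol): C 1.000, H 2.000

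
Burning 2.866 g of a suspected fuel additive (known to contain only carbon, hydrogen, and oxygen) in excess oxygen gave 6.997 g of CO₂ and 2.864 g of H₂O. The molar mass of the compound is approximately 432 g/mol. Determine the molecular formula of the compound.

mol C = 6.997 g CO₂ ÷ 44.009 g/mol = 0.15899 mol
mol H = 2 × 2.864 g H₂O ÷ 18.015 g/mol = 0.31796 mol
mass O = 2.866 − (1.9096 + 0.32050) = 0.63587 g → mol O = 0.63587 ÷ 15.999 = 0.039744 mol
Divide by the smallest (0.039744 mol): C 4.000, H 8.000, O 1.000
Empirical formula: C4H8O
Empirical-formula mass = 72.11 g/mol; 432 ÷ 72.11 ≈ 6, so the molecular formula is C24H48O6.

C24H48O6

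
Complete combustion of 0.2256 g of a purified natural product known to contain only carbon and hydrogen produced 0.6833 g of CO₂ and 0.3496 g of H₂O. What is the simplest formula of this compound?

mol C = 0.6833 g CO₂ ÷ 44.009 g/mol = 0.015526 mol
mol H = 2 × 0.3496 g H₂O ÷ 18.015 g/mol = 0.038812 mol
Divide by the smallest (0.015526 mol): C 1.000, H 2.500
Multiplying each by 2 gives whole numbers: C 2.00, H 5.00

C2H5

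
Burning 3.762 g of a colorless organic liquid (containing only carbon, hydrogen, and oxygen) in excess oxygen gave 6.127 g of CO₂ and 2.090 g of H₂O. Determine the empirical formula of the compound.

mol C = 6.127 g CO₂ ÷ 44.009 g/mol = 0.13922 mol
mol H = 2 × 2.090 g H₂O ÷ 18.015 g/mol = 0.23203 mol
mass O = 3.762 − (1.6722 + 0.23389) = 1.8559 g → mol O = 1.8559 ÷ 15.999 = 0.11600 mol
Divide by the smallest (0.11600 mol): C 1.200, H 2.000, O 1.000
Multiplying each by 5 gives whole numbers: C 6.00, H 10.00, O 5.00

C6H10O5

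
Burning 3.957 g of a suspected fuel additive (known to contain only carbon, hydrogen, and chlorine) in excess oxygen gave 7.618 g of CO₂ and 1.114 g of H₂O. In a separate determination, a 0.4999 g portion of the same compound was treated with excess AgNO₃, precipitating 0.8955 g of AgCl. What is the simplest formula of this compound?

C7H5Cl2

mol C = 7.618 g CO₂ ÷ 44.009 g/mol = 0.17310 mol
mol H = 2 × 1.114 g H₂O ÷ 18.015 g/mol = 0.12367 mol
From the AgCl data: mol Cl per gram of compound = (0.8955 ÷ 143.318) ÷ 0.4999 = 0.012499 mol/g, so in the 3.957 g combustion sample mol Cl = 0.049459 mol
Divide by the smallest (0.049459 mol): C 3.500, H 2.501, Cl 1.000
Multiplying each by 2 gives whole numbers: C 7.00, H 5.00, Cl 2.00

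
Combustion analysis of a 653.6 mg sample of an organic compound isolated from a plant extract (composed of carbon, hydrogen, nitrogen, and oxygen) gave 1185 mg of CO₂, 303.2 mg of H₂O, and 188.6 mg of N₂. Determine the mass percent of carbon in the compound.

49.48%

mol C = 1.185 g CO₂ ÷ 44.009 g/mol = 0.026926 mol
mol H = 2 × 0.3032 g H₂O ÷ 18.015 g/mol = 0.033661 mol
mol N = 2 × 0.1886 g N₂ ÷ 28.014 g/mol = 0.013465 mol
mass O = 0.6536 − (0.32341 + 0.033930 + 0.18860) = 0.10766 g → mol O = 0.10766 ÷ 15.999 = 0.0067290 mol
mass % C = 0.32341 g ÷ 0.6536 g × 100%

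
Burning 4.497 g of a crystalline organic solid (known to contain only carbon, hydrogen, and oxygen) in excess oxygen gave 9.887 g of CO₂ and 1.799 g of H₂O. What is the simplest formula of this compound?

mol C = 9.887 g CO₂ ÷ 44.009 g/mol = 0.22466 mol
mol H = 2 × 1.799 g H₂O ÷ 18.015 g/mol = 0.19972 mol
mass O = 4.497 − (2.6984 + 0.20132) = 1.5973 g → mol O = 1.5973 ÷ 15.999 = 0.099838 mol
Divide by the smallest (0.099838 mol): C 2.250, H 2.000, O 1.000
Multiplying each by 4 gives whole numbers: C 9.00, H 8.00, O 4.00

C9H8O4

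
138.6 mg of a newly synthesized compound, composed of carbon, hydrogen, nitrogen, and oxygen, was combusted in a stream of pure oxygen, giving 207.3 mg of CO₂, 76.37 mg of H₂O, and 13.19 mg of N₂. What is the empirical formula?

C5H9NO4

mol C = 0.2073 g CO₂ ÷ 44.009 g/mol = 0.0047104 mol
mol H = 2 × 0.07637 g H₂O ÷ 18.015 g/mol = 0.0084785 mol
mol N = 2 × 0.01319 g N₂ ÷ 28.014 g/mol = 0.00094167 mol
mass O = 0.1386 − (0.056577 + 0.0085463 + 0.013190) = 0.060287 g → mol O = 0.060287 ÷ 15.999 = 0.0037682 mol
Divide by the smallest (0.00094167 mol): C 5.002, H 9.004, N 1.000, O 4.002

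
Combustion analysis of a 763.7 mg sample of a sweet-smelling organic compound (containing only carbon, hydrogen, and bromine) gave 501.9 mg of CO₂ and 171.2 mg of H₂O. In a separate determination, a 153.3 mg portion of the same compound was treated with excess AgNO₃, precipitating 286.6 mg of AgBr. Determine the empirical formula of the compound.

mol C = 0.5019 g CO₂ ÷ 44.009 g/mol = 0.011404 mol
mol H = 2 × 0.1712 g H₂O ÷ 18.015 g/mol = 0.019006 mol
From the AgBr data: mol Br per gram of compound = (0.2866 ÷ 187.772) ÷ 0.1533 = 0.0099564 mol/g, so in the 0.7637 g combustion sample mol Br = 0.0076037 mol
Divide by the smallest (0.0076037 mol): C 1.500, H 2.500, Br 1.000
Multiplying each by 2 gives whole numbers: C 3.00, H 5.00, Br 2.00

C3H5Br2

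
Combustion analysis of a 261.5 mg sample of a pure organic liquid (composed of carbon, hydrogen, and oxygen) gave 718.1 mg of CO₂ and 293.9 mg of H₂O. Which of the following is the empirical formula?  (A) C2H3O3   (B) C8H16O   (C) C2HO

mol C = 0.7181 g CO₂ ÷ 44.009 g/mol = 0.016317 mol
mol H = 2 × 0.2939 g H₂O ÷ 18.015 g/mol = 0.032628 mol
mass O = 0.2615 − (0.19598 + 0.032889) = 0.032626 g → mol O = 0.032626 ÷ 15.999 = 0.0020392 mol
Divide by the smallest (0.0020392 mol): C 8.002, H 16.000, O 1.000

(B) C8H16O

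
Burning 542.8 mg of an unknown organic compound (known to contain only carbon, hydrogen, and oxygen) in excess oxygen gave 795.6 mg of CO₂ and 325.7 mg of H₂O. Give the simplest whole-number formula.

CH2O

mol C = 0.7956 g CO₂ ÷ 44.009 g/mol = 0.018078 mol
mol H = 2 × 0.3257 g H₂O ÷ 18.015 g/mol = 0.036159 mol
mass O = 0.5428 − (0.21714 + 0.036448) = 0.28922 g → mol O = 0.28922 ÷ 15.999 = 0.018077 mol
Divide by the smallest (0.018077 mol): C 1.000, H 2.000, O 1.000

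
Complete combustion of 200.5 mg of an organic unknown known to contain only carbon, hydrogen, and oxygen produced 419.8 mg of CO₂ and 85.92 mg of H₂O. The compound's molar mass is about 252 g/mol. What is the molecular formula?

C12H12O6

mol C = 0.4198 g CO₂ ÷ 44.009 g/mol = 0.0095390 mol
mol H = 2 × 0.08592 g H₂O ÷ 18.015 g/mol = 0.0095387 mol
mass O = 0.2005 − (0.11457 + 0.0096150) = 0.076313 g → mol O = 0.076313 ÷ 15.999 = 0.0047698 mol
Divide by the smallest (0.0047698 mol): C 2.000, H 2.000, O 1.000
Empirical formula: C2H2O
Empirical-formula mass = 42.04 g/mol; 252 ÷ 42.04 ≈ 6, so the molecular formula is C12H12O6.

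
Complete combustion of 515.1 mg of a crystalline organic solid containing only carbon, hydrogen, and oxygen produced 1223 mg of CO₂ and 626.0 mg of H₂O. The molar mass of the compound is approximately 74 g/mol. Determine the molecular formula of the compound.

mol C = 1.223 g CO₂ ÷ 44.009 g/mol = 0.027790 mol
mol H = 2 × 0.6260 g H₂O ÷ 18.015 g/mol = 0.069498 mol
mass O = 0.5151 − (0.33378 + 0.070054) = 0.11126 g → mol O = 0.11126 ÷ 15.999 = 0.0069544 mol
Divide by the smallest (0.0069544 mol): C 3.996, H 9.993, O 1.000
Empirical formula: C4H10O
Empirical-formula mass = 74.12 g/mol; 74 ÷ 74.12 ≈ 1, so the molecular formula is C4H10O.

C4H10O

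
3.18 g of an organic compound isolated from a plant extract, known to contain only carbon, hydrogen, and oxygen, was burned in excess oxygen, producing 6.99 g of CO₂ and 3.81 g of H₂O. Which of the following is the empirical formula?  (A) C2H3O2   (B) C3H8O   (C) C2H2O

(B) C3H8O

mol C = 6.99 g CO₂ ÷ 44.009 g/mol = 0.1588 mol
mol H = 2 × 3.81 g H₂O ÷ 18.015 g/mol = 0.4230 mol
mass O = 3.18 − (1.908 + 0.4264) = 0.8459 g → mol O = 0.8459 ÷ 15.999 = 0.05287 mol
Divide by the smallest (0.05287 mol): C 3.004, H 8.000, O 1.000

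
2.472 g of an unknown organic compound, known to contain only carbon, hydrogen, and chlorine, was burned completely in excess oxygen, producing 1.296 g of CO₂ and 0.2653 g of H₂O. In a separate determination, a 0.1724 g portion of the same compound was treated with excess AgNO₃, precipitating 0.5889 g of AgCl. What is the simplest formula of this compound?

CHCl2

mol C = 1.296 g CO₂ ÷ 44.009 g/mol = 0.029449 mol
mol H = 2 × 0.2653 g H₂O ÷ 18.015 g/mol = 0.029453 mol
From the AgCl data: mol Cl per gram of compound = (0.5889 ÷ 143.318) ÷ 0.1724 = 0.023834 mol/g, so in the 2.472 g combustion sample mol Cl = 0.058919 mol
Divide by the smallest (0.029449 mol): C 1.000, H 1.000, Cl 2.001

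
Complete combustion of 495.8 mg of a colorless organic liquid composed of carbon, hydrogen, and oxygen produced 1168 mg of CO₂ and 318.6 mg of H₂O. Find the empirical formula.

C3H4O

mol C = 1.168 g CO₂ ÷ 44.009 g/mol = 0.026540 mol
mol H = 2 × 0.3186 g H₂O ÷ 18.015 g/mol = 0.035371 mol
mass O = 0.4958 − (0.31877 + 0.035653) = 0.14137 g → mol O = 0.14137 ÷ 15.999 = 0.0088364 mol
Divide by the smallest (0.0088364 mol): C 3.003, H 4.003, O 1.000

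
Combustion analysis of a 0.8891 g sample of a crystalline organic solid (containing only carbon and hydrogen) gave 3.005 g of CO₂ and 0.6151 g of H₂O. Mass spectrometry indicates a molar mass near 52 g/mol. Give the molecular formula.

C4H4

mol C = 3.005 g CO₂ ÷ 44.009 g/mol = 0.068281 mol
mol H = 2 × 0.6151 g H₂O ÷ 18.015 g/mol = 0.068288 mol
Divide by the smallest (0.068281 mol): C 1.000, H 1.000
Empirical formula: CH
Empirical-formula mass = 13.02 g/mol; 52 ÷ 13.02 ≈ 4, so the molecular formula is C4H4.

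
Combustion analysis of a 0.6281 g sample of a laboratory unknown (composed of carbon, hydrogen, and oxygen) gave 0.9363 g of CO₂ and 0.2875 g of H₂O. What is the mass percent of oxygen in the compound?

mol C = 0.9363 g CO₂ ÷ 44.009 g/mol = 0.021275 mol
mol H = 2 × 0.2875 g H₂O ÷ 18.015 g/mol = 0.031918 mol
mass O = 0.6281 − (0.25554 + 0.032173) = 0.34039 g → mol O = 0.34039 ÷ 15.999 = 0.021276 mol
mass % O = 0.34039 g ÷ 0.6281 g × 100%

54.19%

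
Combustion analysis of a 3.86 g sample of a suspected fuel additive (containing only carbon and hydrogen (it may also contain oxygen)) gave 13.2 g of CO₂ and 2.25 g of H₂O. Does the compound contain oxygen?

no

mol C = 13.2 g CO₂ ÷ 44.009 g/mol = 0.2999 mol
mol H = 2 × 2.25 g H₂O ÷ 18.015 g/mol = 0.2498 mol
C and H together account for 3.854 g — essentially the entire 3.86 g sample — so the compound contains no oxygen.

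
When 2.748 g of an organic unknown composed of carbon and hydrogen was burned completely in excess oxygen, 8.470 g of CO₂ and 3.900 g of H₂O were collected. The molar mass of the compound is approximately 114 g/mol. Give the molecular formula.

mol C = 8.470 g CO₂ ÷ 44.009 g/mol = 0.19246 mol
mol H = 2 × 3.900 g H₂O ÷ 18.015 g/mol = 0.43297 mol
Divide by the smallest (0.19246 mol): C 1.000, H 2.250
Multiplying each by 4 gives whole numbers: C 4.00, H 9.00
Empirical formula: C4H9
Empirical-formula mass = 57.12 g/mol; 114 ÷ 57.12 ≈ 2, so the molecular formula is C8H18.

C8H18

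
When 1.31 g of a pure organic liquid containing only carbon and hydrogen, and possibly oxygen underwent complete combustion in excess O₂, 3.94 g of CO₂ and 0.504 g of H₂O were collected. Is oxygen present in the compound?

mol C = 3.94 g CO₂ ÷ 44.009 g/mol = 0.08953 mol
mol H = 2 × 0.504 g H₂O ÷ 18.015 g/mol = 0.05595 mol
C and H account for only 1.132 g of the 1.31 g sample; the remaining 0.1783 g must be oxygen.

yes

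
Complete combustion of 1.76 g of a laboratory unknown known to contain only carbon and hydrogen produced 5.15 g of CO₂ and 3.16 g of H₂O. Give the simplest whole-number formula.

CH3

mol C = 5.15 g CO₂ ÷ 44.009 g/mol = 0.1170 mol
mol H = 2 × 3.16 g H₂O ÷ 18.015 g/mol = 0.3508 mol
Divide by the smallest (0.1170 mol): C 1.000, H 2.998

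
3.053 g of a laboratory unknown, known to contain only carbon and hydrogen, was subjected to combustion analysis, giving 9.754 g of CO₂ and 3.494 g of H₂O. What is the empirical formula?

mol C = 9.754 g CO₂ ÷ 44.009 g/mol = 0.22164 mol
mol H = 2 × 3.494 g H₂O ÷ 18.015 g/mol = 0.38790 mol
Divide by the smallest (0.22164 mol): C 1.000, H 1.750
Multiplying each by 4 gives whole numbers: C 4.00, H 7.00

C4H7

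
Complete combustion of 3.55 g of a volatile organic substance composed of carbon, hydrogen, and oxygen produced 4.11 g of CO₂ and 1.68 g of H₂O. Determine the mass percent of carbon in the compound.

mol C = 4.11 g CO₂ ÷ 44.009 g/mol = 0.09339 mol
mol H = 2 × 1.68 g H₂O ÷ 18.015 g/mol = 0.1865 mol
mass O = 3.55 − (1.122 + 0.1880) = 2.240 g → mol O = 2.240 ÷ 15.999 = 0.1400 mol
mass % C = 1.122 g ÷ 3.55 g × 100%

31.6%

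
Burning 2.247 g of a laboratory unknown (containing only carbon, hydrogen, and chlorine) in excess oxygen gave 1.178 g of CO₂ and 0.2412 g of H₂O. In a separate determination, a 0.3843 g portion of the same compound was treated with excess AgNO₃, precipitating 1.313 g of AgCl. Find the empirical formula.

mol C = 1.178 g CO₂ ÷ 44.009 g/mol = 0.026767 mol
mol H = 2 × 0.2412 g H₂O ÷ 18.015 g/mol = 0.026778 mol
From the AgCl data: mol Cl per gram of compound = (1.313 ÷ 143.318) ÷ 0.3843 = 0.023839 mol/g, so in the 2.247 g combustion sample mol Cl = 0.053567 mol
Divide by the smallest (0.026767 mol): C 1.000, H 1.000, Cl 2.001

CHCl2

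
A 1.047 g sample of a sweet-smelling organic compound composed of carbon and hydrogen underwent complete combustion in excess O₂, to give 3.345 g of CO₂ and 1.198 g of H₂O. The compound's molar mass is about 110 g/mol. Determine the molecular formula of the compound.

C8H14

mol C = 3.345 g CO₂ ÷ 44.009 g/mol = 0.076007 mol
mol H = 2 × 1.198 g H₂O ÷ 18.015 g/mol = 0.13300 mol
Divide by the smallest (0.076007 mol): C 1.000, H 1.750
Multiplying each by 4 gives whole numbers: C 4.00, H 7.00
Empirical formula: C4H7
Empirical-formula mass = 55.10 g/mol; 110 ÷ 55.10 ≈ 2, so the molecular formula is C8H14.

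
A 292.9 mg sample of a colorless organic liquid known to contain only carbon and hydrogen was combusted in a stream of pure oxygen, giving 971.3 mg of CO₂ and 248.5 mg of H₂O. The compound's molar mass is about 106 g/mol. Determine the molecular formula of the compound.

mol C = 0.9713 g CO₂ ÷ 44.009 g/mol = 0.022070 mol
mol H = 2 × 0.2485 g H₂O ÷ 18.015 g/mol = 0.027588 mol
Divide by the smallest (0.022070 mol): C 1.000, H 1.250
Multiplying each by 4 gives whole numbers: C 4.00, H 5.00
Empirical formula: C4H5
Empirical-formula mass = 53.08 g/mol; 106 ÷ 53.08 ≈ 2, so the molecular formula is C8H10.

C8H10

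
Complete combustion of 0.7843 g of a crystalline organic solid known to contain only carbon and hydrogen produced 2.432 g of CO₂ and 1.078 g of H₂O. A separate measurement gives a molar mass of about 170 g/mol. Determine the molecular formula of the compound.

mol C = 2.432 g CO₂ ÷ 44.009 g/mol = 0.055261 mol
mol H = 2 × 1.078 g H₂O ÷ 18.015 g/mol = 0.11968 mol
Divide by the smallest (0.055261 mol): C 1.000, H 2.166
Multiplying each by 6 gives whole numbers: C 6.00, H 12.99
Empirical formula: C6H13
Empirical-formula mass = 85.17 g/mol; 170 ÷ 85.17 ≈ 2, so the molecular formula is C12H26.

C12H26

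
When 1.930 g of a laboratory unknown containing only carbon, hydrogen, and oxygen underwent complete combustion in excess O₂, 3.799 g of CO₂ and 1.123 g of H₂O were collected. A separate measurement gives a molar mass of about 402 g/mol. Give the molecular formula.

mol C = 3.799 g CO₂ ÷ 44.009 g/mol = 0.086323 mol
mol H = 2 × 1.123 g H₂O ÷ 18.015 g/mol = 0.12467 mol
mass O = 1.930 − (1.0368 + 0.12567) = 0.76750 g → mol O = 0.76750 ÷ 15.999 = 0.047972 mol
Divide by the smallest (0.047972 mol): C 1.799, H 2.599, O 1.000
Multiplying each by 5 gives whole numbers: C 9.00, H 12.99, O 5.00
Empirical formula: C9H13O5
Empirical-formula mass = 201.20 g/mol; 402 ÷ 201.20 ≈ 2, so the molecular formula is C18H26O10.

C18H26O10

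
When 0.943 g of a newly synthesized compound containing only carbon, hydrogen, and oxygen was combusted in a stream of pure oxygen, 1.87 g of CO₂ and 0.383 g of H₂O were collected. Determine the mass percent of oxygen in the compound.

mol C = 1.87 g CO₂ ÷ 44.009 g/mol = 0.04249 mol
mol H = 2 × 0.383 g H₂O ÷ 18.015 g/mol = 0.04252 mol
mass O = 0.943 − (0.5104 + 0.04286) = 0.3898 g → mol O = 0.3898 ÷ 15.999 = 0.02436 mol
mass % O = 0.3898 g ÷ 0.943 g × 100%

41.3%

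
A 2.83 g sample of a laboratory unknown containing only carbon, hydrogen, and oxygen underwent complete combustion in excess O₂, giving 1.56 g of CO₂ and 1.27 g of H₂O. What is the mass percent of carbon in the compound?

mol C = 1.56 g CO₂ ÷ 44.009 g/mol = 0.03545 mol
mol H = 2 × 1.27 g H₂O ÷ 18.015 g/mol = 0.1410 mol
mass O = 2.83 − (0.4258 + 0.1421) = 2.262 g → mol O = 2.262 ÷ 15.999 = 0.1414 mol
mass % C = 0.4258 g ÷ 2.83 g × 100%

15.0%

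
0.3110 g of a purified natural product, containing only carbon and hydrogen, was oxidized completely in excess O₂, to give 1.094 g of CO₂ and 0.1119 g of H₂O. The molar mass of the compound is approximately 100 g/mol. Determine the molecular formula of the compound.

C8H4

mol C = 1.094 g CO₂ ÷ 44.009 g/mol = 0.024859 mol
mol H = 2 × 0.1119 g H₂O ÷ 18.015 g/mol = 0.012423 mol
Divide by the smallest (0.012423 mol): C 2.001, H 1.000
Empirical formula: C2H
Empirical-formula mass = 25.03 g/mol; 100 ÷ 25.03 ≈ 4, so the molecular formula is C8H4.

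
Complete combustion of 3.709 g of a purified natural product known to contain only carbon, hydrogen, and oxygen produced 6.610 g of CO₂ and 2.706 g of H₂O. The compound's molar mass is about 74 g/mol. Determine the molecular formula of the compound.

C3H6O2

mol C = 6.610 g CO₂ ÷ 44.009 g/mol = 0.15020 mol
mol H = 2 × 2.706 g H₂O ÷ 18.015 g/mol = 0.30042 mol
mass O = 3.709 − (1.8040 + 0.30282) = 1.6022 g → mol O = 1.6022 ÷ 15.999 = 0.10014 mol
Divide by the smallest (0.10014 mol): C 1.500, H 3.000, O 1.000
Multiplying each by 2 gives whole numbers: C 3.00, H 6.00, O 2.00
Empirical formula: C3H6O2
Empirical-formula mass = 74.08 g/mol; 74 ÷ 74.08 ≈ 1, so the molecular formula is C3H6O2.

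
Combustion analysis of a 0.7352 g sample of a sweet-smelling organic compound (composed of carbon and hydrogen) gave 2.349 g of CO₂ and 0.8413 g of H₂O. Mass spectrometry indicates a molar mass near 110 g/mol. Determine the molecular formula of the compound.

mol C = 2.349 g CO₂ ÷ 44.009 g/mol = 0.053375 mol
mol H = 2 × 0.8413 g H₂O ÷ 18.015 g/mol = 0.093400 mol
Divide by the smallest (0.053375 mol): C 1.000, H 1.750
Multiplying each by 4 gives whole numbers: C 4.00, H 7.00
Empirical formula: C4H7
Empirical-formula mass = 55.10 g/mol; 110 ÷ 55.10 ≈ 2, so the molecular formula is C8H14.

C8H14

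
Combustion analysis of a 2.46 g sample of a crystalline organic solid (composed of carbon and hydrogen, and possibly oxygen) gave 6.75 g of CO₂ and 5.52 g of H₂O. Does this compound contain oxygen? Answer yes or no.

mol C = 6.75 g CO₂ ÷ 44.009 g/mol = 0.1534 mol
mol H = 2 × 5.52 g H₂O ÷ 18.015 g/mol = 0.6128 mol
C and H together account for 2.460 g — essentially the entire 2.46 g sample — so the compound contains no oxygen.

no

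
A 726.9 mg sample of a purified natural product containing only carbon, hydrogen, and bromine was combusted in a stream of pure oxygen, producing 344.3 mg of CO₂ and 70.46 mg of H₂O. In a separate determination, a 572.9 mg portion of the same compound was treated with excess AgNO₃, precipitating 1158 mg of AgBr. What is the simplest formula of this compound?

mol C = 0.3443 g CO₂ ÷ 44.009 g/mol = 0.0078234 mol
mol H = 2 × 0.07046 g H₂O ÷ 18.015 g/mol = 0.0078224 mol
From the AgBr data: mol Br per gram of compound = (1.158 ÷ 187.772) ÷ 0.5729 = 0.010765 mol/g, so in the 0.7269 g combustion sample mol Br = 0.0078248 mol
Divide by the smallest (0.0078224 mol): C 1.000, H 1.000, Br 1.000

CHBr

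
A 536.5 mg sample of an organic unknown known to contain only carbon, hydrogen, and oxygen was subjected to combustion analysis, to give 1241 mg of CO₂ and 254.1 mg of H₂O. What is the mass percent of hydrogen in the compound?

mol C = 1.241 g CO₂ ÷ 44.009 g/mol = 0.028199 mol
mol H = 2 × 0.2541 g H₂O ÷ 18.015 g/mol = 0.028210 mol
mass O = 0.5365 − (0.33870 + 0.028436) = 0.16937 g → mol O = 0.16937 ÷ 15.999 = 0.010586 mol
mass % H = 0.028436 g ÷ 0.5365 g × 100%

5.30%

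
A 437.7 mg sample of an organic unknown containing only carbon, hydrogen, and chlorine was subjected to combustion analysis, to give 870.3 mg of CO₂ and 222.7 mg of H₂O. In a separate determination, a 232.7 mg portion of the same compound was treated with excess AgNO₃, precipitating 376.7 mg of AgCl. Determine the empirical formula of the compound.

mol C = 0.8703 g CO₂ ÷ 44.009 g/mol = 0.019776 mol
mol H = 2 × 0.2227 g H₂O ÷ 18.015 g/mol = 0.024724 mol
From the AgCl data: mol Cl per gram of compound = (0.3767 ÷ 143.318) ÷ 0.2327 = 0.011295 mol/g, so in the 0.4377 g combustion sample mol Cl = 0.0049440 mol
Divide by the smallest (0.0049440 mol): C 4.000, H 5.001, Cl 1.000

C4H5Cl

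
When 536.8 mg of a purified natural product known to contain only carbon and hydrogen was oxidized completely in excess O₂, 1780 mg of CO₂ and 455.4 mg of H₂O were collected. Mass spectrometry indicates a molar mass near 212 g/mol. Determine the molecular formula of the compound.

mol C = 1.780 g CO₂ ÷ 44.009 g/mol = 0.040446 mol
mol H = 2 × 0.4554 g H₂O ÷ 18.015 g/mol = 0.050558 mol
Divide by the smallest (0.040446 mol): C 1.000, H 1.250
Multiplying each by 4 gives whole numbers: C 4.00, H 5.00
Empirical formula: C4H5
Empirical-formula mass = 53.08 g/mol; 212 ÷ 53.08 ≈ 4, so the molecular formula is C16H20.

C16H20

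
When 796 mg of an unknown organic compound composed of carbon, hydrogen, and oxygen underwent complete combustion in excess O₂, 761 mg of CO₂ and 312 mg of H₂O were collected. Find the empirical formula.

CH2O2

mol C = 0.761 g CO₂ ÷ 44.009 g/mol = 0.01729 mol
mol H = 2 × 0.312 g H₂O ÷ 18.015 g/mol = 0.03464 mol
mass O = 0.796 − (0.2077 + 0.03491) = 0.5534 g → mol O = 0.5534 ÷ 15.999 = 0.03459 mol
Divide by the smallest (0.01729 mol): C 1.000, H 2.003, O 2.000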